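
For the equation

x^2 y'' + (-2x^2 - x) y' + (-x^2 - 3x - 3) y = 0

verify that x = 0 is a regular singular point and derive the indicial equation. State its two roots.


Divide by x^2 to reach normal form y'' + P_1(x) y' + P_2(x) y = 0 with P_1(x) = -2 - 1/x and P_2(x) = -1 - 3/x - 3/x^2.
x = 0 is a singular point because the y'-coefficient -2 - 1/x has a pole at x = 0 and the y-coefficient -1 - 3/x - 3/x^2 has a pole at x = 0.
It is a regular singular point because x P_1(x) = p(x) = -2x - 1 and x^2 P_2(x) = q(x) = -x^2 - 3x - 3 are polynomials, hence analytic at x = 0.
p(0) = -1,  q(0) = -3.
Indicial equation: r(r-1) + p(0) r + q(0) = 0, i.e. r^2 + (p(0) - 1) r + q(0) = 0, i.e. r^2 - 2 r - 3 = 0.
Discriminant: (-2)^2 - 4(-3) = 16, so r = (2 ± 4)/2.
Solving: r_1 = 3, r_2 = -1.

indicial: r^2 - 2 r - 3 = 0; roots r_1 = 3, r_2 = -1


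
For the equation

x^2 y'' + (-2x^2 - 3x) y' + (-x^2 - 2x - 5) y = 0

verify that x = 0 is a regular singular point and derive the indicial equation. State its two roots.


Divide by x^2 to reach normal form y'' + P_1(x) y' + P_2(x) y = 0 with P_1(x) = -2 - 3/x and P_2(x) = -1 - 2/x - 5/x^2.
x = 0 is a singular point because the y'-coefficient -2 - 3/x has a pole at x = 0 and the y-coefficient -1 - 2/x - 5/x^2 has a pole at x = 0.
It is a regular singular point because x P_1(x) = p(x) = -2x - 3 and x^2 P_2(x) = q(x) = -x^2 - 2x - 5 are polynomials, hence analytic at x = 0.
p(0) = -3,  q(0) = -5.
Indicial equation: r(r-1) + p(0) r + q(0) = 0, i.e. r^2 + (p(0) - 1) r + q(0) = 0, i.e. r^2 - 4 r - 5 = 0.
Discriminant: (-4)^2 - 4(-5) = 36, so r = (4 ± 6)/2.
Solving: r_1 = 5, r_2 = -1.

indicial: r^2 - 4 r - 5 = 0; roots r_1 = 5, r_2 = -1


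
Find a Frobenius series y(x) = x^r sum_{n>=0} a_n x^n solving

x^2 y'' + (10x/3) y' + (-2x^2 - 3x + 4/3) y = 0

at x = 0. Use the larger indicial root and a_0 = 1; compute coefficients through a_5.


Write in Frobenius form y'' + (p(x)/x) y' + (q(x)/x^2) y = 0:
  p(x) = 10/3,  q(x) = -2x^2 - 3x + 4/3.
Indicial equation: r(r-1) + (10/3) r + (4/3) = 0 -> roots r_1 = -1, r_2 = -4/3.
Take r = r_1 = -1. Let y(x) = x^r sum_{n>=0} a_n x^n with a_0 = 1.
Substitute y = x^r sum a_n x^n and match x^{r+n}. The recurrence is
  D(n) a_n - 3 a_{n-1} - 2 a_{n-2} = 0,  where D(n) = (r+n)(r+n-1) + (10/3)(r+n) + (4/3).
  a_n = [3 a_{n-1} + 2 a_{n-2}] / D(n).
Since the indicial polynomial factors as (r - r_1)(r - r_2), D(n) = (r_1 + n - r_1)(r_1 + n - r_2) = n(n + 1/3).
Evaluating step by step (a_0 = 1):
  n = 1: D(1) = 1(1 + 1/3) = 4/3; numerator = 3(1) = 3; a_1 = (3)/(4/3) = 9/4
  n = 2: D(2) = 2(2 + 1/3) = 14/3; numerator = 3(9/4) + 2(1) = 35/4; a_2 = (35/4)/(14/3) = 15/8
  n = 3: D(3) = 3(3 + 1/3) = 10; numerator = 3(15/8) + 2(9/4) = 81/8; a_3 = (81/8)/(10) = 81/80
  n = 4: D(4) = 4(4 + 1/3) = 52/3; numerator = 3(81/80) + 2(15/8) = 543/80; a_4 = (543/80)/(52/3) = 1629/4160
  n = 5: D(5) = 5(5 + 1/3) = 80/3; numerator = 3(1629/4160) + 2(81/80) = 13311/4160; a_5 = (13311/4160)/(80/3) = 39933/332800

r = -1; a_0 = 1; a_1 = 9/4; a_2 = 15/8; a_3 = 81/80; a_4 = 1629/4160; a_5 = 39933/332800


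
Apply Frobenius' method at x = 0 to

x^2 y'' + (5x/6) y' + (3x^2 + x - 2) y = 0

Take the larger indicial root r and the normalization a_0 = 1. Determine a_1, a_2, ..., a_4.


Write in Frobenius form y'' + (p(x)/x) y' + (q(x)/x^2) y = 0:
  p(x) = 5/6,  q(x) = 3x^2 + x - 2.
Indicial equation: r(r-1) + (5/6) r + (-2) = 0 -> roots r_1 = 3/2, r_2 = -4/3.
Take r = r_1 = 3/2. Let y(x) = x^r sum_{n>=0} a_n x^n with a_0 = 1.
Substitute y = x^r sum a_n x^n and match x^{r+n}. The recurrence is
  D(n) a_n + 1 a_{n-1} + 3 a_{n-2} = 0,  where D(n) = (r+n)(r+n-1) + (5/6)(r+n) + (-2).
  a_n = [-1 a_{n-1} - 3 a_{n-2}] / D(n).
Since the indicial polynomial factors as (r - r_1)(r - r_2), D(n) = (r_1 + n - r_1)(r_1 + n - r_2) = n(n + 17/6).
Evaluating step by step (a_0 = 1):
  n = 1: D(1) = 1(1 + 17/6) = 23/6; numerator = -1(1) = -1; a_1 = (-1)/(23/6) = -6/23
  n = 2: D(2) = 2(2 + 17/6) = 29/3; numerator = -1(-6/23) - 3(1) = -63/23; a_2 = (-63/23)/(29/3) = -189/667
  n = 3: D(3) = 3(3 + 17/6) = 35/2; numerator = -1(-189/667) - 3(-6/23) = 711/667; a_3 = (711/667)/(35/2) = 1422/23345
  n = 4: D(4) = 4(4 + 17/6) = 82/3; numerator = -1(1422/23345) - 3(-189/667) = 801/1015; a_4 = (801/1015)/(82/3) = 2403/83230

r = 3/2; a_0 = 1; a_1 = -6/23; a_2 = -189/667; a_3 = 1422/23345; a_4 = 2403/83230


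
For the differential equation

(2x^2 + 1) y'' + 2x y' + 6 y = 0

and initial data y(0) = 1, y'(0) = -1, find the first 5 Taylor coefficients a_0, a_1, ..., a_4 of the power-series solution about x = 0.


Ansatz: y(x) = sum_{n>=0} a_n x^n, so y'(x) = sum_{n>=1} n a_n x^(n-1) and y''(x) = sum_{n>=2} n(n-1) a_n x^(n-2).
Substitute into P(x) y'' + Q(x) y' + R(x) y = 0 with P(x) = 2x^2 + 1, Q(x) = 2x, R(x) = 6, and match powers of x.
Initial conditions: a_0 = 1, a_1 = -1.
Setting the coefficient of each power of x to zero and solving order by order (substituting the coefficients already found):
  x^0: 2 a_2 + 6 a_0 = 0  ->  2 a_2 = -6 a_0 = -6  ->  a_2 = -3
  x^1: 6 a_3 + 8 a_1 = 0  ->  6 a_3 = -8 a_1 = 8  ->  a_3 = 4/3
  x^2: 12 a_4 + 14 a_2 = 0  ->  12 a_4 = -14 a_2 = 42  ->  a_4 = 7/2
Truncated series: y(x) = 1 - x - 3 x^2 + (4/3) x^3 + (7/2) x^4 + O(x^5).

a_0 = 1; a_1 = -1; a_2 = -3; a_3 = 4/3; a_4 = 7/2


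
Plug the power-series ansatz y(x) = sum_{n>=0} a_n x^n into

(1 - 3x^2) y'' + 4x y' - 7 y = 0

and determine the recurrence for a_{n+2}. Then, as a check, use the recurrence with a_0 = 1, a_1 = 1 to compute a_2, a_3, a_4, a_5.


Substitute y = sum_n a_n x^n.
(1 - 3 x^2) y'' contributes (n+2)(n+1) a_{n+2} - 3 n(n-1) a_n at x^n.
4 x y'(x) contributes 4 n a_n at x^n.
-7 y(x) contributes -7 a_n at x^n.
Matching x^n: (n+2)(n+1) a_{n+2} + (-3 n(n-1) + 4 n - 7) a_n = 0.
Thus a_{n+2} = (3 n(n-1) - 4 n + 7) / ((n+1)(n+2)) * a_n.

Check with a_0 = 1, a_1 = 1 (apply the recurrence for n = 0, 1, 2, 3): a_0 = 1, a_1 = 1, a_2 = 7/2, a_3 = 1/2, a_4 = 35/24, a_5 = 13/40.

a_(n+2) = (3 n(n-1) - 4 n + 7) / ((n+1)(n+2)) * a_n; check: a_0 = 1, a_1 = 1, a_2 = 7/2, a_3 = 1/2, a_4 = 35/24, a_5 = 13/40


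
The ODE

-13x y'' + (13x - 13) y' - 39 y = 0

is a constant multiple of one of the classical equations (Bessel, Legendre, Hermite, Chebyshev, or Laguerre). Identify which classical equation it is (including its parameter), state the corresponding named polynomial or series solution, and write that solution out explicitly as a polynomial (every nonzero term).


All three coefficients share the factor -13; dividing through by -13 gives  x y'' + (1 - x) y' + 3 y = 0.
This matches the Laguerre equation x y'' + (1 - x) y' + n y = 0 with n = 3; the polynomial solution is L_3(x).
With y = sum_k a_k x^k, matching x^k gives (k+1)k a_{k+1} + (k+1) a_{k+1} - k a_k + n a_k = 0, i.e. (k+1)^2 a_{k+1} = (k - n) a_k = (k - 3) a_k. The right side vanishes at k = 3, so the series terminates at degree 3.
Standard normalization L_n(0) = 1 gives a_0 = 1. Work upward with a_{k+1} = (k - 3) a_k / (k+1)^2:
  a_1 = (0 - 3)(1) / 1^2 = -3/1 = -3
  a_2 = (1 - 3)(-3) / 2^2 = 6/4 = 3/2
  a_3 = (2 - 3)(3/2) / 3^2 = (-3/2)/9 = -1/6
Hence L_3(x) = -x^3/6 + 3 x^2/2 - 3 x + 1.

L_3(x); series = -x^3/6 + 3 x^2/2 - 3 x + 1


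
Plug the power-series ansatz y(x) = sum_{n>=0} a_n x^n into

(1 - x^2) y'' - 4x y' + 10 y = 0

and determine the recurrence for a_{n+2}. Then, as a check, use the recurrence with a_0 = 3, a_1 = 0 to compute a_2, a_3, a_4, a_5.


Substitute y = sum_n a_n x^n.
(1 - 1 x^2) y'' contributes (n+2)(n+1) a_{n+2} - n(n-1) a_n at x^n.
-4 x y'(x) contributes -4 n a_n at x^n.
10 y(x) contributes 10 a_n at x^n.
Matching x^n: (n+2)(n+1) a_{n+2} + (-n(n-1) - 4 n + 10) a_n = 0.
Thus a_{n+2} = (n(n-1) + 4 n - 10) / ((n+1)(n+2)) * a_n.

Check with a_0 = 3, a_1 = 0 (apply the recurrence for n = 0, 1, 2, 3): a_0 = 3, a_1 = 0, a_2 = -15, a_3 = 0, a_4 = 0, a_5 = 0.

a_(n+2) = (n(n-1) + 4 n - 10) / ((n+1)(n+2)) * a_n; check: a_0 = 3, a_1 = 0, a_2 = -15, a_3 = 0, a_4 = 0, a_5 = 0


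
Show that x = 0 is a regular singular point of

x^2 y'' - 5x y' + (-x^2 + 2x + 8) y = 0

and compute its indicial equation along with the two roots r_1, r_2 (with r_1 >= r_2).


Divide by x^2 to reach normal form y'' + P_1(x) y' + P_2(x) y = 0 with P_1(x) = -5/x and P_2(x) = -1 + 2/x + 8/x^2.
x = 0 is a singular point because the y'-coefficient -5/x has a pole at x = 0 and the y-coefficient -1 + 2/x + 8/x^2 has a pole at x = 0.
It is a regular singular point because x P_1(x) = p(x) = -5 and x^2 P_2(x) = q(x) = -x^2 + 2x + 8 are polynomials, hence analytic at x = 0.
p(0) = -5,  q(0) = 8.
Indicial equation: r(r-1) + p(0) r + q(0) = 0, i.e. r^2 + (p(0) - 1) r + q(0) = 0, i.e. r^2 - 6 r + 8 = 0.
Discriminant: (-6)^2 - 4(8) = 4, so r = (6 ± 2)/2.
Solving: r_1 = 4, r_2 = 2.

indicial: r^2 - 6 r + 8 = 0; roots r_1 = 4, r_2 = 2


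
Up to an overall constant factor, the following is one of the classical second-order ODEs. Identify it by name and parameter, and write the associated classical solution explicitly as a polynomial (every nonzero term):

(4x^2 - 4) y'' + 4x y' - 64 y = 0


All three coefficients share the factor -4; dividing through by -4 gives  (1 - x^2) y'' - x y' + 16 y = 0.
This matches the Chebyshev equation (1 - x^2) y'' - x y' + n^2 y = 0 (note the -x y' term, not -2x y') with n^2 = 16, so n = 4; the polynomial solution is T_4(x).
With y = sum_k a_k x^k, matching x^k gives (k+2)(k+1) a_{k+2} = (k^2 - n^2) a_k = (k - 4)(k + 4) a_k. The right side vanishes at k = 4, so the series with the parity of 4 terminates at degree 4.
Standard normalization: leading coefficient of T_n is 2^(n-1), so a_4 = 2^3 = 8. Work downward with a_k = (k+1)(k+2) a_{k+2} / ((k - 4)(k + 4)):
  a_2 = (3)(4)(8) / ((2 - 4)(2 + 4)) = 96/(-12) = -8
  a_0 = (1)(2)(-8) / ((0 - 4)(0 + 4)) = -16/(-16) = 1
Hence T_4(x) = 8 x^4 - 8 x^2 + 1.

T_4(x); series = 8 x^4 - 8 x^2 + 1


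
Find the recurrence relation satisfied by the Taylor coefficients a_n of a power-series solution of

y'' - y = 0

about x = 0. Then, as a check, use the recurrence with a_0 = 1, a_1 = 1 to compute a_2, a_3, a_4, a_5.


Substitute y = sum_n a_n x^n into y'' + (const) y = 0.
y''(x) = sum_{n>=0} (n+2)(n+1) a_{n+2} x^n.
The ODE becomes sum_n [(n+2)(n+1) a_{n+2} - 1 a_n] x^n = 0.
Setting each coefficient to zero gives the recurrence:
  (n+2)(n+1) a_{n+2} - 1 a_n = 0,
  a_{n+2} = 1 / ((n+1)(n+2)) a_n.

Check with a_0 = 1, a_1 = 1 (apply the recurrence for n = 0, 1, 2, 3): a_0 = 1, a_1 = 1, a_2 = 1/2, a_3 = 1/6, a_4 = 1/24, a_5 = 1/120.

a_{n+2} = 1/((n+1)(n+2)) * a_n; check: a_0 = 1, a_1 = 1, a_2 = 1/2, a_3 = 1/6, a_4 = 1/24, a_5 = 1/120


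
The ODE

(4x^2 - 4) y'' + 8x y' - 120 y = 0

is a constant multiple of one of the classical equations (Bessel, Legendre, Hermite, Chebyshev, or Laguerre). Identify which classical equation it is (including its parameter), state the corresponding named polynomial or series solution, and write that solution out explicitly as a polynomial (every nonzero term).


All three coefficients share the factor -4; dividing through by -4 gives  (1 - x^2) y'' - 2x y' + 30 y = 0.
This matches the Legendre equation (1 - x^2) y'' - 2x y' + n(n+1) y = 0 (note the -2x y' term) with n(n+1) = 30, so n = 5; the polynomial solution is P_5(x).
With y = sum_k a_k x^k, matching x^k gives (k+2)(k+1) a_{k+2} = [k(k+1) - n(n+1)] a_k = (k - 5)(k + 6) a_k. The right side vanishes at k = 5, so the series with the parity of 5 terminates at degree 5.
Standard normalization (P_n(1) = 1): leading coefficient (2n)!/(2^n (n!)^2) = 3628800/(32*14400) = 63/8, so a_5 = 63/8. Work downward with a_k = (k+1)(k+2) a_{k+2} / ((k - 5)(k + 6)):
  a_3 = (4)(5)(63/8) / ((3 - 5)(3 + 6)) = (315/2)/(-18) = -35/4
  a_1 = (2)(3)(-35/4) / ((1 - 5)(1 + 6)) = (-105/2)/(-28) = 15/8
Hence P_5(x) = 63 x^5/8 - 35 x^3/4 + 15 x/8.

P_5(x); series = 63 x^5/8 - 35 x^3/4 + 15 x/8


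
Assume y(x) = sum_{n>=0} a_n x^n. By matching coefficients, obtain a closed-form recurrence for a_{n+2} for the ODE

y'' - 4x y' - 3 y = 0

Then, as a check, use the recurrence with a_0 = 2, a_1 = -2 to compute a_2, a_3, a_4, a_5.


Substitute y = sum_n a_n x^n.
y''(x) has coefficient (n+2)(n+1) a_{n+2} at x^n;
-4 x y'(x) has coefficient -4 n a_n at x^n (shift);
-3 y(x) has coefficient -3 a_n at x^n.
Matching x^n: (n+2)(n+1) a_{n+2} + (-4n - 3) a_n = 0.
Thus a_{n+2} = (4n + 3) / ((n+1)(n+2)) * a_n.

Check with a_0 = 2, a_1 = -2 (apply the recurrence for n = 0, 1, 2, 3): a_0 = 2, a_1 = -2, a_2 = 3, a_3 = -7/3, a_4 = 11/4, a_5 = -7/4.

a_(n+2) = (4n + 3) / ((n+1)(n+2)) * a_n; check: a_0 = 2, a_1 = -2, a_2 = 3, a_3 = -7/3, a_4 = 11/4, a_5 = -7/4


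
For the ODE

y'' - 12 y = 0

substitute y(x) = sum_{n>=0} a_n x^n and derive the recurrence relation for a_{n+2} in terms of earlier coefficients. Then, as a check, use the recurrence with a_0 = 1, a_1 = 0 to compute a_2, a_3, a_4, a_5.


Substitute y = sum_n a_n x^n into y'' + (const) y = 0.
y''(x) = sum_{n>=0} (n+2)(n+1) a_{n+2} x^n.
The ODE becomes sum_n [(n+2)(n+1) a_{n+2} - 12 a_n] x^n = 0.
Setting each coefficient to zero gives the recurrence:
  (n+2)(n+1) a_{n+2} - 12 a_n = 0,
  a_{n+2} = 12 / ((n+1)(n+2)) a_n.

Check with a_0 = 1, a_1 = 0 (apply the recurrence for n = 0, 1, 2, 3): a_0 = 1, a_1 = 0, a_2 = 6, a_3 = 0, a_4 = 6, a_5 = 0.

a_{n+2} = 12/((n+1)(n+2)) * a_n; check: a_0 = 1, a_1 = 0, a_2 = 6, a_3 = 0, a_4 = 6, a_5 = 0


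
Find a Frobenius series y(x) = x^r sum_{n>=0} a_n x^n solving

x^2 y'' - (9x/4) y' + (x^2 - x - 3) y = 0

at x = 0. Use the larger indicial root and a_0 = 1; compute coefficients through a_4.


Write in Frobenius form y'' + (p(x)/x) y' + (q(x)/x^2) y = 0:
  p(x) = -9/4,  q(x) = x^2 - x - 3.
Indicial equation: r(r-1) + (-9/4) r + (-3) = 0 -> roots r_1 = 4, r_2 = -3/4.
Take r = r_1 = 4. Let y(x) = x^r sum_{n>=0} a_n x^n with a_0 = 1.
Substitute y = x^r sum a_n x^n and match x^{r+n}. The recurrence is
  D(n) a_n - 1 a_{n-1} + 1 a_{n-2} = 0,  where D(n) = (r+n)(r+n-1) + (-9/4)(r+n) + (-3).
  a_n = [1 a_{n-1} - 1 a_{n-2}] / D(n).
Since the indicial polynomial factors as (r - r_1)(r - r_2), D(n) = (r_1 + n - r_1)(r_1 + n - r_2) = n(n + 19/4).
Evaluating step by step (a_0 = 1):
  n = 1: D(1) = 1(1 + 19/4) = 23/4; numerator = 1(1) = 1; a_1 = (1)/(23/4) = 4/23
  n = 2: D(2) = 2(2 + 19/4) = 27/2; numerator = 1(4/23) - 1(1) = -19/23; a_2 = (-19/23)/(27/2) = -38/621
  n = 3: D(3) = 3(3 + 19/4) = 93/4; numerator = 1(-38/621) - 1(4/23) = -146/621; a_3 = (-146/621)/(93/4) = -584/57753
  n = 4: D(4) = 4(4 + 19/4) = 35; numerator = 1(-584/57753) - 1(-38/621) = 2950/57753; a_4 = (2950/57753)/(35) = 590/404271

r = 4; a_0 = 1; a_1 = 4/23; a_2 = -38/621; a_3 = -584/57753; a_4 = 590/404271


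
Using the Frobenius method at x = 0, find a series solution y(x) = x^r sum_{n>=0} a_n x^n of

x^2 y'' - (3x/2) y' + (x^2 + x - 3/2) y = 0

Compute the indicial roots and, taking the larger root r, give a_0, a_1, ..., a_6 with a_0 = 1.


Write in Frobenius form y'' + (p(x)/x) y' + (q(x)/x^2) y = 0:
  p(x) = -3/2,  q(x) = x^2 + x - 3/2.
Indicial equation: r(r-1) + (-3/2) r + (-3/2) = 0 -> roots r_1 = 3, r_2 = -1/2.
Take r = r_1 = 3. Let y(x) = x^r sum_{n>=0} a_n x^n with a_0 = 1.
Substitute y = x^r sum a_n x^n and match x^{r+n}. The recurrence is
  D(n) a_n + 1 a_{n-1} + 1 a_{n-2} = 0,  where D(n) = (r+n)(r+n-1) + (-3/2)(r+n) + (-3/2).
  a_n = [-1 a_{n-1} - 1 a_{n-2}] / D(n).
Since the indicial polynomial factors as (r - r_1)(r - r_2), D(n) = (r_1 + n - r_1)(r_1 + n - r_2) = n(n + 7/2).
Evaluating step by step (a_0 = 1):
  n = 1: D(1) = 1(1 + 7/2) = 9/2; numerator = -1(1) = -1; a_1 = (-1)/(9/2) = -2/9
  n = 2: D(2) = 2(2 + 7/2) = 11; numerator = -1(-2/9) - 1(1) = -7/9; a_2 = (-7/9)/(11) = -7/99
  n = 3: D(3) = 3(3 + 7/2) = 39/2; numerator = -1(-7/99) - 1(-2/9) = 29/99; a_3 = (29/99)/(39/2) = 58/3861
  n = 4: D(4) = 4(4 + 7/2) = 30; numerator = -1(58/3861) - 1(-7/99) = 215/3861; a_4 = (215/3861)/(30) = 43/23166
  n = 5: D(5) = 5(5 + 7/2) = 85/2; numerator = -1(43/23166) - 1(58/3861) = -391/23166; a_5 = (-391/23166)/(85/2) = -23/57915
  n = 6: D(6) = 6(6 + 7/2) = 57; numerator = -1(-23/57915) - 1(43/23166) = -13/8910; a_6 = (-13/8910)/(57) = -13/507870

r = 3; a_0 = 1; a_1 = -2/9; a_2 = -7/99; a_3 = 58/3861; a_4 = 43/23166; a_5 = -23/57915; a_6 = -13/507870


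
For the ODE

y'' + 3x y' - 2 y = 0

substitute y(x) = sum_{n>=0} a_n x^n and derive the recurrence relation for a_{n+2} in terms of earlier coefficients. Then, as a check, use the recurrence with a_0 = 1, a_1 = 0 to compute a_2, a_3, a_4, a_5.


Substitute y = sum_n a_n x^n.
y''(x) has coefficient (n+2)(n+1) a_{n+2} at x^n;
3 x y'(x) has coefficient 3 n a_n at x^n (shift);
-2 y(x) has coefficient -2 a_n at x^n.
Matching x^n: (n+2)(n+1) a_{n+2} + (3n - 2) a_n = 0.
Thus a_{n+2} = (-3n + 2) / ((n+1)(n+2)) * a_n.

Check with a_0 = 1, a_1 = 0 (apply the recurrence for n = 0, 1, 2, 3): a_0 = 1, a_1 = 0, a_2 = 1, a_3 = 0, a_4 = -1/3, a_5 = 0.

a_(n+2) = (-3n + 2) / ((n+1)(n+2)) * a_n; check: a_0 = 1, a_1 = 0, a_2 = 1, a_3 = 0, a_4 = -1/3, a_5 = 0


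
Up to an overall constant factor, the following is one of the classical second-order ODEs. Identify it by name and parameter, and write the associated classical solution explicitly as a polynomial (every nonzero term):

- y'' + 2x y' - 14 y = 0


All three coefficients share the factor -1; dividing through by -1 gives  y'' - 2x y' + 14 y = 0.
This matches the Hermite equation y'' - 2x y' + 2n y = 0 with 2n = 14, so n = 7; the polynomial solution is H_7(x).
With y = sum_k a_k x^k, matching x^k gives (k+2)(k+1) a_{k+2} = 2(k - n) a_k = 2(k - 7) a_k. The right side vanishes at k = 7, so the series with the parity of 7 terminates at degree 7.
Standard normalization: leading coefficient of H_n is 2^n, so a_7 = 2^7 = 128. Work downward with a_k = (k+1)(k+2) a_{k+2} / (2(k - n)):
  a_5 = (6)(7)(128) / (2(5 - 7)) = 5376/(-4) = -1344
  a_3 = (4)(5)(-1344) / (2(3 - 7)) = -26880/(-8) = 3360
  a_1 = (2)(3)(3360) / (2(1 - 7)) = 20160/(-12) = -1680
Hence H_7(x) = 128 x^7 - 1344 x^5 + 3360 x^3 - 1680 x.

H_7(x); series = 128 x^7 - 1344 x^5 + 3360 x^3 - 1680 x


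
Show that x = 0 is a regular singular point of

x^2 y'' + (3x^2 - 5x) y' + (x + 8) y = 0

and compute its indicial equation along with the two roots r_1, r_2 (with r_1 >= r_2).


Divide by x^2 to reach normal form y'' + P_1(x) y' + P_2(x) y = 0 with P_1(x) = 3 - 5/x and P_2(x) = 1/x + 8/x^2.
x = 0 is a singular point because the y'-coefficient 3 - 5/x has a pole at x = 0 and the y-coefficient 1/x + 8/x^2 has a pole at x = 0.
It is a regular singular point because x P_1(x) = p(x) = 3x - 5 and x^2 P_2(x) = q(x) = x + 8 are polynomials, hence analytic at x = 0.
p(0) = -5,  q(0) = 8.
Indicial equation: r(r-1) + p(0) r + q(0) = 0, i.e. r^2 + (p(0) - 1) r + q(0) = 0, i.e. r^2 - 6 r + 8 = 0.
Discriminant: (-6)^2 - 4(8) = 4, so r = (6 ± 2)/2.
Solving: r_1 = 4, r_2 = 2.

indicial: r^2 - 6 r + 8 = 0; roots r_1 = 4, r_2 = 2


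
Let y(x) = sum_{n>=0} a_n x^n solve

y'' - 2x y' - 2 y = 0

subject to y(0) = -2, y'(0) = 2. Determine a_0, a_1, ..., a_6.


Ansatz: y(x) = sum_{n>=0} a_n x^n, so y'(x) = sum_{n>=1} n a_n x^(n-1) and y''(x) = sum_{n>=2} n(n-1) a_n x^(n-2).
Substitute into P(x) y'' + Q(x) y' + R(x) y = 0 with P(x) = 1, Q(x) = -2x, R(x) = -2, and match powers of x.
Initial conditions: a_0 = -2, a_1 = 2.
Setting the coefficient of each power of x to zero and solving order by order (substituting the coefficients already found):
  x^0: 2 a_2 - 2 a_0 = 0  ->  2 a_2 = 2 a_0 = -4  ->  a_2 = -2
  x^1: 6 a_3 - 4 a_1 = 0  ->  6 a_3 = 4 a_1 = 8  ->  a_3 = 4/3
  x^2: 12 a_4 - 6 a_2 = 0  ->  12 a_4 = 6 a_2 = -12  ->  a_4 = -1
  x^3: 20 a_5 - 8 a_3 = 0  ->  20 a_5 = 8 a_3 = 32/3  ->  a_5 = 8/15
  x^4: 30 a_6 - 10 a_4 = 0  ->  30 a_6 = 10 a_4 = -10  ->  a_6 = -1/3
Truncated series: y(x) = -2 + 2 x - 2 x^2 + (4/3) x^3 - x^4 + (8/15) x^5 - (1/3) x^6 + O(x^7).

a_0 = -2; a_1 = 2; a_2 = -2; a_3 = 4/3; a_4 = -1; a_5 = 8/15; a_6 = -1/3


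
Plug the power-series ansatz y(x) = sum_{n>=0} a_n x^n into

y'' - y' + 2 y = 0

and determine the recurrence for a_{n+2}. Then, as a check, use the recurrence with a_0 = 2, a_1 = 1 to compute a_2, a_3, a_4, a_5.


Substitute y = sum_n a_n x^n.
y''(x) has coefficient (n+2)(n+1) a_{n+2} at x^n;
-y'(x) has coefficient -(n+1) a_{n+1} at x^n;
2 y(x) has coefficient 2 a_n at x^n.
Matching x^n: (n+2)(n+1) a_{n+2} - (n+1) a_{n+1} + 2 a_n = 0.
Thus a_{n+2} = [(n+1) a_{n+1} - 2 a_n] / ((n+1)(n+2)).

Check with a_0 = 2, a_1 = 1 (apply the recurrence for n = 0, 1, 2, 3): a_0 = 2, a_1 = 1, a_2 = -3/2, a_3 = -5/6, a_4 = 1/24, a_5 = 11/120.

a_(n+2) = [(n+1) a_(n+1) - 2 a_n] / ((n+1)(n+2)); check: a_0 = 2, a_1 = 1, a_2 = -3/2, a_3 = -5/6, a_4 = 1/24, a_5 = 11/120


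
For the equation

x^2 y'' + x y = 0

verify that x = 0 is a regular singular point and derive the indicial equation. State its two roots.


Divide by x^2 to reach normal form y'' + P_1(x) y' + P_2(x) y = 0 with P_1(x) = 0 and P_2(x) = 1/x.
x = 0 is a singular point because the y-coefficient 1/x has a pole at x = 0.
It is a regular singular point because x P_1(x) = p(x) = 0 and x^2 P_2(x) = q(x) = x are polynomials, hence analytic at x = 0.
p(0) = 0,  q(0) = 0.
Indicial equation: r(r-1) + p(0) r + q(0) = 0, i.e. r^2 + (p(0) - 1) r + q(0) = 0, i.e. r^2 - 1 r = 0.
Discriminant: (-1)^2 - 4(0) = 1, so r = (1 ± 1)/2.
Solving: r_1 = 1, r_2 = 0.

indicial: r^2 - 1 r = 0; roots r_1 = 1, r_2 = 0


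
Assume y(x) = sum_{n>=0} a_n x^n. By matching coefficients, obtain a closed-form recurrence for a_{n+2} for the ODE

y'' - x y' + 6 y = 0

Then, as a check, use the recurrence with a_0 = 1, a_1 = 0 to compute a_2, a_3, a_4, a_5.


Substitute y = sum_n a_n x^n.
y''(x) has coefficient (n+2)(n+1) a_{n+2} at x^n;
-x y'(x) has coefficient -n a_n at x^n (shift);
6 y(x) has coefficient 6 a_n at x^n.
Matching x^n: (n+2)(n+1) a_{n+2} + (-n + 6) a_n = 0.
Thus a_{n+2} = (n - 6) / ((n+1)(n+2)) * a_n.

Check with a_0 = 1, a_1 = 0 (apply the recurrence for n = 0, 1, 2, 3): a_0 = 1, a_1 = 0, a_2 = -3, a_3 = 0, a_4 = 1, a_5 = 0.

a_(n+2) = (n - 6) / ((n+1)(n+2)) * a_n; check: a_0 = 1, a_1 = 0, a_2 = -3, a_3 = 0, a_4 = 1, a_5 = 0


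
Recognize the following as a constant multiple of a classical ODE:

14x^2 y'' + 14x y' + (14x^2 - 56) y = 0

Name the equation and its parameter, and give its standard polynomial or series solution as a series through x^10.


All three coefficients share the factor 14; dividing through by 14 gives  x^2 y'' + x y' + (x^2 - 4) y = 0.
This matches the Bessel equation x^2 y'' + x y' + (x^2 - nu^2) y = 0 with nu^2 = 4, so nu = 2; the solution bounded at x = 0 is J_2(x).
Frobenius at x = 0: indicial roots ±nu; for r = nu the recurrence k(k + 2nu) c_k = -c_{k-2} gives the standard series J_nu(x) = sum_{k>=0} (-1)^k / (k! (k+nu)!) (x/2)^(2k+nu). Evaluate the first 5 terms:
  k = 0: (-1)^0 / (0! * 2! * 2^2) x^2 = 1/(1*2*4) x^2 = (1/8) x^2
  k = 1: (-1)^1 / (1! * 3! * 2^4) x^4 = -1/(1*6*16) x^4 = (-1/96) x^4
  k = 2: (-1)^2 / (2! * 4! * 2^6) x^6 = 1/(2*24*64) x^6 = (1/3072) x^6
  k = 3: (-1)^3 / (3! * 5! * 2^8) x^8 = -1/(6*120*256) x^8 = (-1/184320) x^8
  k = 4: (-1)^4 / (4! * 6! * 2^10) x^10 = 1/(24*720*1024) x^10 = (1/17694720) x^10
Hence J_2(x) = x^10/17694720 - x^8/184320 + x^6/3072 - x^4/96 + x^2/8 + ....

J_2(x); series = x^10/17694720 - x^8/184320 + x^6/3072 - x^4/96 + x^2/8


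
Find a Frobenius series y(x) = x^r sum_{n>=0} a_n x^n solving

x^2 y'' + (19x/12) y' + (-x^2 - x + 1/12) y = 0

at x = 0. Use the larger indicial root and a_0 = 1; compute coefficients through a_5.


Write in Frobenius form y'' + (p(x)/x) y' + (q(x)/x^2) y = 0:
  p(x) = 19/12,  q(x) = -x^2 - x + 1/12.
Indicial equation: r(r-1) + (19/12) r + (1/12) = 0 -> roots r_1 = -1/4, r_2 = -1/3.
Take r = r_1 = -1/4. Let y(x) = x^r sum_{n>=0} a_n x^n with a_0 = 1.
Substitute y = x^r sum a_n x^n and match x^{r+n}. The recurrence is
  D(n) a_n - 1 a_{n-1} - 1 a_{n-2} = 0,  where D(n) = (r+n)(r+n-1) + (19/12)(r+n) + (1/12).
  a_n = [1 a_{n-1} + 1 a_{n-2}] / D(n).
Since the indicial polynomial factors as (r - r_1)(r - r_2), D(n) = (r_1 + n - r_1)(r_1 + n - r_2) = n(n + 1/12).
Evaluating step by step (a_0 = 1):
  n = 1: D(1) = 1(1 + 1/12) = 13/12; numerator = 1(1) = 1; a_1 = (1)/(13/12) = 12/13
  n = 2: D(2) = 2(2 + 1/12) = 25/6; numerator = 1(12/13) + 1(1) = 25/13; a_2 = (25/13)/(25/6) = 6/13
  n = 3: D(3) = 3(3 + 1/12) = 37/4; numerator = 1(6/13) + 1(12/13) = 18/13; a_3 = (18/13)/(37/4) = 72/481
  n = 4: D(4) = 4(4 + 1/12) = 49/3; numerator = 1(72/481) + 1(6/13) = 294/481; a_4 = (294/481)/(49/3) = 18/481
  n = 5: D(5) = 5(5 + 1/12) = 305/12; numerator = 1(18/481) + 1(72/481) = 90/481; a_5 = (90/481)/(305/12) = 216/29341

r = -1/4; a_0 = 1; a_1 = 12/13; a_2 = 6/13; a_3 = 72/481; a_4 = 18/481; a_5 = 216/29341


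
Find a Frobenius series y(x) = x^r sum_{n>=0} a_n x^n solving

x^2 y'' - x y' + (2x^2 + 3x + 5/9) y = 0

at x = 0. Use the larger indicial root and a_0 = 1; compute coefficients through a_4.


Write in Frobenius form y'' + (p(x)/x) y' + (q(x)/x^2) y = 0:
  p(x) = -1,  q(x) = 2x^2 + 3x + 5/9.
Indicial equation: r(r-1) + (-1) r + (5/9) = 0 -> roots r_1 = 5/3, r_2 = 1/3.
Take r = r_1 = 5/3. Let y(x) = x^r sum_{n>=0} a_n x^n with a_0 = 1.
Substitute y = x^r sum a_n x^n and match x^{r+n}. The recurrence is
  D(n) a_n + 3 a_{n-1} + 2 a_{n-2} = 0,  where D(n) = (r+n)(r+n-1) + (-1)(r+n) + (5/9).
  a_n = [-3 a_{n-1} - 2 a_{n-2}] / D(n).
Since the indicial polynomial factors as (r - r_1)(r - r_2), D(n) = (r_1 + n - r_1)(r_1 + n - r_2) = n(n + 4/3).
Evaluating step by step (a_0 = 1):
  n = 1: D(1) = 1(1 + 4/3) = 7/3; numerator = -3(1) = -3; a_1 = (-3)/(7/3) = -9/7
  n = 2: D(2) = 2(2 + 4/3) = 20/3; numerator = -3(-9/7) - 2(1) = 13/7; a_2 = (13/7)/(20/3) = 39/140
  n = 3: D(3) = 3(3 + 4/3) = 13; numerator = -3(39/140) - 2(-9/7) = 243/140; a_3 = (243/140)/(13) = 243/1820
  n = 4: D(4) = 4(4 + 4/3) = 64/3; numerator = -3(243/1820) - 2(39/140) = -249/260; a_4 = (-249/260)/(64/3) = -747/16640

r = 5/3; a_0 = 1; a_1 = -9/7; a_2 = 39/140; a_3 = 243/1820; a_4 = -747/16640


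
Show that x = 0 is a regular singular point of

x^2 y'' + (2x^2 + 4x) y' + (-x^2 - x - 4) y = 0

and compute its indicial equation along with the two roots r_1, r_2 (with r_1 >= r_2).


Divide by x^2 to reach normal form y'' + P_1(x) y' + P_2(x) y = 0 with P_1(x) = 2 + 4/x and P_2(x) = -1 - 1/x - 4/x^2.
x = 0 is a singular point because the y'-coefficient 2 + 4/x has a pole at x = 0 and the y-coefficient -1 - 1/x - 4/x^2 has a pole at x = 0.
It is a regular singular point because x P_1(x) = p(x) = 2x + 4 and x^2 P_2(x) = q(x) = -x^2 - x - 4 are polynomials, hence analytic at x = 0.
p(0) = 4,  q(0) = -4.
Indicial equation: r(r-1) + p(0) r + q(0) = 0, i.e. r^2 + (p(0) - 1) r + q(0) = 0, i.e. r^2 + 3 r - 4 = 0.
Discriminant: (3)^2 - 4(-4) = 25, so r = (-3 ± 5)/2.
Solving: r_1 = 1, r_2 = -4.

indicial: r^2 + 3 r - 4 = 0; roots r_1 = 1, r_2 = -4


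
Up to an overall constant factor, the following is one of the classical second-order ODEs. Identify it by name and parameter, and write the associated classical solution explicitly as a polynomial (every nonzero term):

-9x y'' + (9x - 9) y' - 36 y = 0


All three coefficients share the factor -9; dividing through by -9 gives  x y'' + (1 - x) y' + 4 y = 0.
This matches the Laguerre equation x y'' + (1 - x) y' + n y = 0 with n = 4; the polynomial solution is L_4(x).
With y = sum_k a_k x^k, matching x^k gives (k+1)k a_{k+1} + (k+1) a_{k+1} - k a_k + n a_k = 0, i.e. (k+1)^2 a_{k+1} = (k - n) a_k = (k - 4) a_k. The right side vanishes at k = 4, so the series terminates at degree 4.
Standard normalization L_n(0) = 1 gives a_0 = 1. Work upward with a_{k+1} = (k - 4) a_k / (k+1)^2:
  a_1 = (0 - 4)(1) / 1^2 = -4/1 = -4
  a_2 = (1 - 4)(-4) / 2^2 = 12/4 = 3
  a_3 = (2 - 4)(3) / 3^2 = -6/9 = -2/3
  a_4 = (3 - 4)(-2/3) / 4^2 = (2/3)/16 = 1/24
Hence L_4(x) = x^4/24 - 2 x^3/3 + 3 x^2 - 4 x + 1.

L_4(x); series = x^4/24 - 2 x^3/3 + 3 x^2 - 4 x + 1


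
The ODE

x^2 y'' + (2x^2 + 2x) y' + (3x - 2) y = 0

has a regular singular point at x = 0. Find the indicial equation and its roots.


Divide by x^2 to reach normal form y'' + P_1(x) y' + P_2(x) y = 0 with P_1(x) = 2 + 2/x and P_2(x) = 3/x - 2/x^2.
x = 0 is a singular point because the y'-coefficient 2 + 2/x has a pole at x = 0 and the y-coefficient 3/x - 2/x^2 has a pole at x = 0.
It is a regular singular point because x P_1(x) = p(x) = 2x + 2 and x^2 P_2(x) = q(x) = 3x - 2 are polynomials, hence analytic at x = 0.
p(0) = 2,  q(0) = -2.
Indicial equation: r(r-1) + p(0) r + q(0) = 0, i.e. r^2 + (p(0) - 1) r + q(0) = 0, i.e. r^2 + 1 r - 2 = 0.
Discriminant: (1)^2 - 4(-2) = 9, so r = (-1 ± 3)/2.
Solving: r_1 = 1, r_2 = -2.

indicial: r^2 + 1 r - 2 = 0; roots r_1 = 1, r_2 = -2


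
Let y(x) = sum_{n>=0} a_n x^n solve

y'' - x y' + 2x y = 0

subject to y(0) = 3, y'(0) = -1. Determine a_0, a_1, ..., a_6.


Ansatz: y(x) = sum_{n>=0} a_n x^n, so y'(x) = sum_{n>=1} n a_n x^(n-1) and y''(x) = sum_{n>=2} n(n-1) a_n x^(n-2).
Substitute into P(x) y'' + Q(x) y' + R(x) y = 0 with P(x) = 1, Q(x) = -x, R(x) = 2x, and match powers of x.
Initial conditions: a_0 = 3, a_1 = -1.
Setting the coefficient of each power of x to zero and solving order by order (substituting the coefficients already found):
  x^0: 2 a_2 = 0  ->  a_2 = 0
  x^1: 6 a_3 - a_1 + 2 a_0 = 0  ->  6 a_3 = a_1 - 2 a_0 = -7  ->  a_3 = -7/6
  x^2: 12 a_4 - 2 a_2 + 2 a_1 = 0  ->  12 a_4 = 2 a_2 - 2 a_1 = 2  ->  a_4 = 1/6
  x^3: 20 a_5 - 3 a_3 + 2 a_2 = 0  ->  20 a_5 = 3 a_3 - 2 a_2 = -7/2  ->  a_5 = -7/40
  x^4: 30 a_6 - 4 a_4 + 2 a_3 = 0  ->  30 a_6 = 4 a_4 - 2 a_3 = 3  ->  a_6 = 1/10
Truncated series: y(x) = 3 - x - (7/6) x^3 + (1/6) x^4 - (7/40) x^5 + (1/10) x^6 + O(x^7).

a_0 = 3; a_1 = -1; a_2 = 0; a_3 = -7/6; a_4 = 1/6; a_5 = -7/40; a_6 = 1/10


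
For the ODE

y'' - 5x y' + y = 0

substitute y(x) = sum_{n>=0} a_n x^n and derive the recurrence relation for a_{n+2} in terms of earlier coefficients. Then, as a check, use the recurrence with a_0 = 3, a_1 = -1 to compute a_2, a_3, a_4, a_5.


Substitute y = sum_n a_n x^n.
y''(x) has coefficient (n+2)(n+1) a_{n+2} at x^n;
-5 x y'(x) has coefficient -5 n a_n at x^n (shift);
y(x) has coefficient 1 a_n at x^n.
Matching x^n: (n+2)(n+1) a_{n+2} + (-5n + 1) a_n = 0.
Thus a_{n+2} = (5n - 1) / ((n+1)(n+2)) * a_n.

Check with a_0 = 3, a_1 = -1 (apply the recurrence for n = 0, 1, 2, 3): a_0 = 3, a_1 = -1, a_2 = -3/2, a_3 = -2/3, a_4 = -9/8, a_5 = -7/15.

a_(n+2) = (5n - 1) / ((n+1)(n+2)) * a_n; check: a_0 = 3, a_1 = -1, a_2 = -3/2, a_3 = -2/3, a_4 = -9/8, a_5 = -7/15


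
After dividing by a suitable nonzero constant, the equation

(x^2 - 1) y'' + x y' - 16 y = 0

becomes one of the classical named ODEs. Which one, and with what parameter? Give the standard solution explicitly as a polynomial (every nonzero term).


All three coefficients share the factor -1; dividing through by -1 gives  (1 - x^2) y'' - x y' + 16 y = 0.
This matches the Chebyshev equation (1 - x^2) y'' - x y' + n^2 y = 0 (note the -x y' term, not -2x y') with n^2 = 16, so n = 4; the polynomial solution is T_4(x).
With y = sum_k a_k x^k, matching x^k gives (k+2)(k+1) a_{k+2} = (k^2 - n^2) a_k = (k - 4)(k + 4) a_k. The right side vanishes at k = 4, so the series with the parity of 4 terminates at degree 4.
Standard normalization: leading coefficient of T_n is 2^(n-1), so a_4 = 2^3 = 8. Work downward with a_k = (k+1)(k+2) a_{k+2} / ((k - 4)(k + 4)):
  a_2 = (3)(4)(8) / ((2 - 4)(2 + 4)) = 96/(-12) = -8
  a_0 = (1)(2)(-8) / ((0 - 4)(0 + 4)) = -16/(-16) = 1
Hence T_4(x) = 8 x^4 - 8 x^2 + 1.

T_4(x); series = 8 x^4 - 8 x^2 + 1


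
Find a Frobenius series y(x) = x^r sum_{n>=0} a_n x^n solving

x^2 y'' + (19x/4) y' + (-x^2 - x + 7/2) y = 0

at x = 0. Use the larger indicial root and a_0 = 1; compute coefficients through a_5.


Write in Frobenius form y'' + (p(x)/x) y' + (q(x)/x^2) y = 0:
  p(x) = 19/4,  q(x) = -x^2 - x + 7/2.
Indicial equation: r(r-1) + (19/4) r + (7/2) = 0 -> roots r_1 = -7/4, r_2 = -2.
Take r = r_1 = -7/4. Let y(x) = x^r sum_{n>=0} a_n x^n with a_0 = 1.
Substitute y = x^r sum a_n x^n and match x^{r+n}. The recurrence is
  D(n) a_n - 1 a_{n-1} - 1 a_{n-2} = 0,  where D(n) = (r+n)(r+n-1) + (19/4)(r+n) + (7/2).
  a_n = [1 a_{n-1} + 1 a_{n-2}] / D(n).
Since the indicial polynomial factors as (r - r_1)(r - r_2), D(n) = (r_1 + n - r_1)(r_1 + n - r_2) = n(n + 1/4).
Evaluating step by step (a_0 = 1):
  n = 1: D(1) = 1(1 + 1/4) = 5/4; numerator = 1(1) = 1; a_1 = (1)/(5/4) = 4/5
  n = 2: D(2) = 2(2 + 1/4) = 9/2; numerator = 1(4/5) + 1(1) = 9/5; a_2 = (9/5)/(9/2) = 2/5
  n = 3: D(3) = 3(3 + 1/4) = 39/4; numerator = 1(2/5) + 1(4/5) = 6/5; a_3 = (6/5)/(39/4) = 8/65
  n = 4: D(4) = 4(4 + 1/4) = 17; numerator = 1(8/65) + 1(2/5) = 34/65; a_4 = (34/65)/(17) = 2/65
  n = 5: D(5) = 5(5 + 1/4) = 105/4; numerator = 1(2/65) + 1(8/65) = 2/13; a_5 = (2/13)/(105/4) = 8/1365

r = -7/4; a_0 = 1; a_1 = 4/5; a_2 = 2/5; a_3 = 8/65; a_4 = 2/65; a_5 = 8/1365


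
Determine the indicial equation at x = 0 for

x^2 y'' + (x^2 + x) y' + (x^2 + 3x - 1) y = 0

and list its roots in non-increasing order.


Divide by x^2 to reach normal form y'' + P_1(x) y' + P_2(x) y = 0 with P_1(x) = 1 + 1/x and P_2(x) = 1 + 3/x - 1/x^2.
x = 0 is a singular point because the y'-coefficient 1 + 1/x has a pole at x = 0 and the y-coefficient 1 + 3/x - 1/x^2 has a pole at x = 0.
It is a regular singular point because x P_1(x) = p(x) = x + 1 and x^2 P_2(x) = q(x) = x^2 + 3x - 1 are polynomials, hence analytic at x = 0.
p(0) = 1,  q(0) = -1.
Indicial equation: r(r-1) + p(0) r + q(0) = 0, i.e. r^2 + (p(0) - 1) r + q(0) = 0, i.e. r^2 - 1 = 0.
Discriminant: (0)^2 - 4(-1) = 4, so r = (0 ± 2)/2.
Solving: r_1 = 1, r_2 = -1.

indicial: r^2 - 1 = 0; roots r_1 = 1, r_2 = -1


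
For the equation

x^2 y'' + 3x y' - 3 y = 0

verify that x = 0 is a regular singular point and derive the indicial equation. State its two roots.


Divide by x^2 to reach normal form y'' + P_1(x) y' + P_2(x) y = 0 with P_1(x) = 3/x and P_2(x) = -3/x^2.
x = 0 is a singular point because the y'-coefficient 3/x has a pole at x = 0 and the y-coefficient -3/x^2 has a pole at x = 0.
It is a regular singular point because x P_1(x) = p(x) = 3 and x^2 P_2(x) = q(x) = -3 are polynomials, hence analytic at x = 0.
p(0) = 3,  q(0) = -3.
Indicial equation: r(r-1) + p(0) r + q(0) = 0, i.e. r^2 + (p(0) - 1) r + q(0) = 0, i.e. r^2 + 2 r - 3 = 0.
Discriminant: (2)^2 - 4(-3) = 16, so r = (-2 ± 4)/2.
Solving: r_1 = 1, r_2 = -3.

indicial: r^2 + 2 r - 3 = 0; roots r_1 = 1, r_2 = -3


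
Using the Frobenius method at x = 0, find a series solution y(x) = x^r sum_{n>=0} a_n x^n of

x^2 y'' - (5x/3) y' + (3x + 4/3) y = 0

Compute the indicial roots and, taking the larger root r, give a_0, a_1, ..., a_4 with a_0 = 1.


Write in Frobenius form y'' + (p(x)/x) y' + (q(x)/x^2) y = 0:
  p(x) = -5/3,  q(x) = 3x + 4/3.
Indicial equation: r(r-1) + (-5/3) r + (4/3) = 0 -> roots r_1 = 2, r_2 = 2/3.
Take r = r_1 = 2. Let y(x) = x^r sum_{n>=0} a_n x^n with a_0 = 1.
Substitute y = x^r sum a_n x^n and match x^{r+n}. The recurrence is
  D(n) a_n + 3 a_{n-1} = 0,  where D(n) = (r+n)(r+n-1) + (-5/3)(r+n) + (4/3).
  a_n = -3 / D(n) * a_{n-1}.
Since the indicial polynomial factors as (r - r_1)(r - r_2), D(n) = (r_1 + n - r_1)(r_1 + n - r_2) = n(n + 4/3).
Evaluating step by step (a_0 = 1):
  n = 1: D(1) = 1(1 + 4/3) = 7/3; numerator = -3(1) = -3; a_1 = (-3)/(7/3) = -9/7
  n = 2: D(2) = 2(2 + 4/3) = 20/3; numerator = -3(-9/7) = 27/7; a_2 = (27/7)/(20/3) = 81/140
  n = 3: D(3) = 3(3 + 4/3) = 13; numerator = -3(81/140) = -243/140; a_3 = (-243/140)/(13) = -243/1820
  n = 4: D(4) = 4(4 + 4/3) = 64/3; numerator = -3(-243/1820) = 729/1820; a_4 = (729/1820)/(64/3) = 2187/116480

r = 2; a_0 = 1; a_1 = -9/7; a_2 = 81/140; a_3 = -243/1820; a_4 = 2187/116480


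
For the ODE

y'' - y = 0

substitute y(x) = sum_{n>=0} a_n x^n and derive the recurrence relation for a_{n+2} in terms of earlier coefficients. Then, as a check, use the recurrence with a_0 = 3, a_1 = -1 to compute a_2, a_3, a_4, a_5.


Substitute y = sum_n a_n x^n into y'' + (const) y = 0.
y''(x) = sum_{n>=0} (n+2)(n+1) a_{n+2} x^n.
The ODE becomes sum_n [(n+2)(n+1) a_{n+2} - 1 a_n] x^n = 0.
Setting each coefficient to zero gives the recurrence:
  (n+2)(n+1) a_{n+2} - 1 a_n = 0,
  a_{n+2} = 1 / ((n+1)(n+2)) a_n.

Check with a_0 = 3, a_1 = -1 (apply the recurrence for n = 0, 1, 2, 3): a_0 = 3, a_1 = -1, a_2 = 3/2, a_3 = -1/6, a_4 = 1/8, a_5 = -1/120.

a_{n+2} = 1/((n+1)(n+2)) * a_n; check: a_0 = 3, a_1 = -1, a_2 = 3/2, a_3 = -1/6, a_4 = 1/8, a_5 = -1/120


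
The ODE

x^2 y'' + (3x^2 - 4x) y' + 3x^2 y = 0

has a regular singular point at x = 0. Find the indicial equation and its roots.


Divide by x^2 to reach normal form y'' + P_1(x) y' + P_2(x) y = 0 with P_1(x) = 3 - 4/x and P_2(x) = 3.
x = 0 is a singular point because the y'-coefficient 3 - 4/x has a pole at x = 0.
It is a regular singular point because x P_1(x) = p(x) = 3x - 4 and x^2 P_2(x) = q(x) = 3x^2 are polynomials, hence analytic at x = 0.
p(0) = -4,  q(0) = 0.
Indicial equation: r(r-1) + p(0) r + q(0) = 0, i.e. r^2 + (p(0) - 1) r + q(0) = 0, i.e. r^2 - 5 r = 0.
Discriminant: (-5)^2 - 4(0) = 25, so r = (5 ± 5)/2.
Solving: r_1 = 5, r_2 = 0.

indicial: r^2 - 5 r = 0; roots r_1 = 5, r_2 = 0


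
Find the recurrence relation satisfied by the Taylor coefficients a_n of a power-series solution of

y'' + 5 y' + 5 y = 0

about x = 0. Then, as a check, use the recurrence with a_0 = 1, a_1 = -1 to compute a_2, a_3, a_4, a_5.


Substitute y = sum_n a_n x^n.
y''(x) has coefficient (n+2)(n+1) a_{n+2} at x^n;
5 y'(x) has coefficient 5 (n+1) a_{n+1} at x^n;
5 y(x) has coefficient 5 a_n at x^n.
Matching x^n: (n+2)(n+1) a_{n+2} + 5 (n+1) a_{n+1} + 5 a_n = 0.
Thus a_{n+2} = [-5 (n+1) a_{n+1} - 5 a_n] / ((n+1)(n+2)).

Check with a_0 = 1, a_1 = -1 (apply the recurrence for n = 0, 1, 2, 3): a_0 = 1, a_1 = -1, a_2 = 0, a_3 = 5/6, a_4 = -25/24, a_5 = 5/6.

a_(n+2) = [-5 (n+1) a_(n+1) - 5 a_n] / ((n+1)(n+2)); check: a_0 = 1, a_1 = -1, a_2 = 0, a_3 = 5/6, a_4 = -25/24, a_5 = 5/6


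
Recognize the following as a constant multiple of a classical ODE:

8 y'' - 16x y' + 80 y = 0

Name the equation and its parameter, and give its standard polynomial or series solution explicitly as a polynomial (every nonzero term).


All three coefficients share the factor 8; dividing through by 8 gives  y'' - 2x y' + 10 y = 0.
This matches the Hermite equation y'' - 2x y' + 2n y = 0 with 2n = 10, so n = 5; the polynomial solution is H_5(x).
With y = sum_k a_k x^k, matching x^k gives (k+2)(k+1) a_{k+2} = 2(k - n) a_k = 2(k - 5) a_k. The right side vanishes at k = 5, so the series with the parity of 5 terminates at degree 5.
Standard normalization: leading coefficient of H_n is 2^n, so a_5 = 2^5 = 32. Work downward with a_k = (k+1)(k+2) a_{k+2} / (2(k - n)):
  a_3 = (4)(5)(32) / (2(3 - 5)) = 640/(-4) = -160
  a_1 = (2)(3)(-160) / (2(1 - 5)) = -960/(-8) = 120
Hence H_5(x) = 32 x^5 - 160 x^3 + 120 x.

H_5(x); series = 32 x^5 - 160 x^3 + 120 x


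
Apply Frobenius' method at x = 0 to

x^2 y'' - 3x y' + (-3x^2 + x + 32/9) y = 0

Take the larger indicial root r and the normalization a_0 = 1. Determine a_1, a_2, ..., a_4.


Write in Frobenius form y'' + (p(x)/x) y' + (q(x)/x^2) y = 0:
  p(x) = -3,  q(x) = -3x^2 + x + 32/9.
Indicial equation: r(r-1) + (-3) r + (32/9) = 0 -> roots r_1 = 8/3, r_2 = 4/3.
Take r = r_1 = 8/3. Let y(x) = x^r sum_{n>=0} a_n x^n with a_0 = 1.
Substitute y = x^r sum a_n x^n and match x^{r+n}. The recurrence is
  D(n) a_n + 1 a_{n-1} - 3 a_{n-2} = 0,  where D(n) = (r+n)(r+n-1) + (-3)(r+n) + (32/9).
  a_n = [-1 a_{n-1} + 3 a_{n-2}] / D(n).
Since the indicial polynomial factors as (r - r_1)(r - r_2), D(n) = (r_1 + n - r_1)(r_1 + n - r_2) = n(n + 4/3).
Evaluating step by step (a_0 = 1):
  n = 1: D(1) = 1(1 + 4/3) = 7/3; numerator = -1(1) = -1; a_1 = (-1)/(7/3) = -3/7
  n = 2: D(2) = 2(2 + 4/3) = 20/3; numerator = -1(-3/7) + 3(1) = 24/7; a_2 = (24/7)/(20/3) = 18/35
  n = 3: D(3) = 3(3 + 4/3) = 13; numerator = -1(18/35) + 3(-3/7) = -9/5; a_3 = (-9/5)/(13) = -9/65
  n = 4: D(4) = 4(4 + 4/3) = 64/3; numerator = -1(-9/65) + 3(18/35) = 153/91; a_4 = (153/91)/(64/3) = 459/5824

r = 8/3; a_0 = 1; a_1 = -3/7; a_2 = 18/35; a_3 = -9/65; a_4 = 459/5824


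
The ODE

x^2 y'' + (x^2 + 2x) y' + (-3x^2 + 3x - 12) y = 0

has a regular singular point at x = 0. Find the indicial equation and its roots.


Divide by x^2 to reach normal form y'' + P_1(x) y' + P_2(x) y = 0 with P_1(x) = 1 + 2/x and P_2(x) = -3 + 3/x - 12/x^2.
x = 0 is a singular point because the y'-coefficient 1 + 2/x has a pole at x = 0 and the y-coefficient -3 + 3/x - 12/x^2 has a pole at x = 0.
It is a regular singular point because x P_1(x) = p(x) = x + 2 and x^2 P_2(x) = q(x) = -3x^2 + 3x - 12 are polynomials, hence analytic at x = 0.
p(0) = 2,  q(0) = -12.
Indicial equation: r(r-1) + p(0) r + q(0) = 0, i.e. r^2 + (p(0) - 1) r + q(0) = 0, i.e. r^2 + 1 r - 12 = 0.
Discriminant: (1)^2 - 4(-12) = 49, so r = (-1 ± 7)/2.
Solving: r_1 = 3, r_2 = -4.

indicial: r^2 + 1 r - 12 = 0; roots r_1 = 3, r_2 = -4
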